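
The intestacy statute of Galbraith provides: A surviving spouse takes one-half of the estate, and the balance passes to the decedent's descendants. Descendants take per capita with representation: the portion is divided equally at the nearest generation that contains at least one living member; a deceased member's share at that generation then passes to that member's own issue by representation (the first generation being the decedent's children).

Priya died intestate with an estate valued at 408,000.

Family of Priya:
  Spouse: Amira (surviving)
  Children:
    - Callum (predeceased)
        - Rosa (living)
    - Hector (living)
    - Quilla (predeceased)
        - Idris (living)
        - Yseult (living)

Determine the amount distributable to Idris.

Idris receives 34,000.

Amira takes one-half of 408,000 = 204,000. The remaining 204,000 passes to the descendants.
The descendants' portion (204,000) is divided into 3 shares of 68,000: Hector takes 68,000; Callum's 68,000 share passes to Callum's issue; Quilla's 68,000 share passes to Quilla's issue.
Callum's share (68,000) passes entirely to Rosa.
Quilla's share (68,000) is divided into 2 shares of 34,000: Idris and Yseult each take 34,000.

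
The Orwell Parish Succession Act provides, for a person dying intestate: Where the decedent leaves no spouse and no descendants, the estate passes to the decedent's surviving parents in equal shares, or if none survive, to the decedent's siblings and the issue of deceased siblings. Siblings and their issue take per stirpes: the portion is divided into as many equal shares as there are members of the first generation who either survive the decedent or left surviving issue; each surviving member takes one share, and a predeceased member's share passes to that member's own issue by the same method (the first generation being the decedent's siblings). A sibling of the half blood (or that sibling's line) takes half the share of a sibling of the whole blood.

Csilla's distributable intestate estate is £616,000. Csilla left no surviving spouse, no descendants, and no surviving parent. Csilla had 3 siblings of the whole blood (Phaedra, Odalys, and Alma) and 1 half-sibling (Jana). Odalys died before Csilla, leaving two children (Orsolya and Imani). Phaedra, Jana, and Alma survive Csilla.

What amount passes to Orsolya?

The entire £616,000 passes to the siblings and their issue.
Counting each half-blood sibling's line as half a unit, there are 7/2 units in £616,000, so one unit is £176,000. Whole-blood lines (Phaedra, Odalys, and Alma) take £176,000 each; half-blood lines (Jana) take £88,000 each.
Odalys's share (£176,000) is divided into 2 shares of £88,000: Orsolya and Imani each take £88,000.

Orsolya receives £88,000.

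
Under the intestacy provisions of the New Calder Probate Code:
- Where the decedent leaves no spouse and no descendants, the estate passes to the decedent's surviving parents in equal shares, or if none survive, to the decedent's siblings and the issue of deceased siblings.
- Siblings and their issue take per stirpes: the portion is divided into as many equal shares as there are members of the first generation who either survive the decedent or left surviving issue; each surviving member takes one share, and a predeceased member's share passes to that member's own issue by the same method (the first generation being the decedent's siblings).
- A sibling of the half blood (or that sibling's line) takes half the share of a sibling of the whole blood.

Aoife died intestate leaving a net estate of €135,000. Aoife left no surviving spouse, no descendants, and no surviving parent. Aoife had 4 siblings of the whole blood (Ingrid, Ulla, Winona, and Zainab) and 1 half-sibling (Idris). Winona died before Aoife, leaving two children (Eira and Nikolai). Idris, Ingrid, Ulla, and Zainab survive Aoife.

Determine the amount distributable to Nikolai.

Nikolai receives €15,000.

The entire €135,000 passes to the siblings and their issue.
Counting each half-blood sibling's line as half a unit, there are 9/2 units in €135,000, so one unit is €30,000. Whole-blood lines (Ingrid, Ulla, Winona, and Zainab) take €30,000 each; half-blood lines (Idris) take €15,000 each.
Winona's share (€30,000) is divided into 2 shares of €15,000: Eira and Nikolai each take €15,000.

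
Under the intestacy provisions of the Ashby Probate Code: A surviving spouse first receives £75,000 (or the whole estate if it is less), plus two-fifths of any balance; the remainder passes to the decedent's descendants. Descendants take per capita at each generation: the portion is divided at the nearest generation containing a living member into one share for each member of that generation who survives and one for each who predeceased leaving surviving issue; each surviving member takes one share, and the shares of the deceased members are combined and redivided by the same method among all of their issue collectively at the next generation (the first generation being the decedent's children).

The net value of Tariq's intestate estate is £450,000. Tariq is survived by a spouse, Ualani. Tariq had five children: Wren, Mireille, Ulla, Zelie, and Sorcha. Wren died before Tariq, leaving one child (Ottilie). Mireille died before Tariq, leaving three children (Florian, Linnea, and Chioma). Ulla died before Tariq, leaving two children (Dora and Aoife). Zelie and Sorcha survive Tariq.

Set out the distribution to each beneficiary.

Ualani: £225,000; Ottilie: £22,500; Florian: £22,500; Linnea: £22,500; Chioma: £22,500; Dora: £22,500; Aoife: £22,500; Zelie: £45,000; Sorcha: £45,000

Ualani first takes £75,000, leaving a balance of £375,000. Ualani then takes two-fifths of the balance (£150,000), for a total of £225,000. The remaining £225,000 passes to the descendants.
The descendants' portion (£225,000) is divided at the children's generation into 5 shares of £45,000. Zelie and Sorcha each take £45,000. The 3 shares of the deceased (Wren, Mireille, and Ulla) are combined into a pool of £135,000.
That pool (£135,000) is divided at the grandchildren's generation equally among Ottilie, Florian, Linnea, Chioma, Dora, and Aoife: £22,500 each.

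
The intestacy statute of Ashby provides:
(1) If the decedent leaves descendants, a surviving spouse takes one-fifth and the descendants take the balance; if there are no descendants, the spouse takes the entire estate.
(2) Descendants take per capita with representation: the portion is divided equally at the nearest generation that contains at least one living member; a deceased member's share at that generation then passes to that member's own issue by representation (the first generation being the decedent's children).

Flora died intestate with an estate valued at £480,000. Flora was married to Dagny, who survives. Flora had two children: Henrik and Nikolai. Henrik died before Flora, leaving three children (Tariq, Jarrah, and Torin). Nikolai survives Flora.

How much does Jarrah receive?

Dagny takes one-fifth of £480,000 = £96,000. The remaining £384,000 passes to the descendants.
The descendants' portion (£384,000) is divided into 2 shares of £192,000: Nikolai takes £192,000; Henrik's £192,000 share passes to Henrik's issue.
Henrik's share (£192,000) is divided into 3 shares of £64,000: Tariq, Jarrah, and Torin each take £64,000.

Jarrah receives £64,000.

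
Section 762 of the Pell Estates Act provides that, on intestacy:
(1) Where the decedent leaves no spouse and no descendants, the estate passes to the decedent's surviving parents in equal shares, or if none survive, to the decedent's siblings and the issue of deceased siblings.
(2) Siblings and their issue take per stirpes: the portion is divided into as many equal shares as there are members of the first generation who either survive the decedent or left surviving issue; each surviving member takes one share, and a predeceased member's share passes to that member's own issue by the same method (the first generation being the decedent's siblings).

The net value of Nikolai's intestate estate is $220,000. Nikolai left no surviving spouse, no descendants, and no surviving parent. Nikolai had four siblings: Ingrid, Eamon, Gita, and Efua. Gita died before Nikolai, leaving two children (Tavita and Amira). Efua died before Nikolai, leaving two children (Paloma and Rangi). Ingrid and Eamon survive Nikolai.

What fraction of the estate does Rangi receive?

The entire $220,000 passes to the siblings and their issue.
That amount ($220,000) is divided into 4 shares of $55,000: Ingrid and Eamon each take $55,000; Gita's $55,000 share passes to Gita's issue; Efua's $55,000 share passes to Efua's issue.
Gita's share ($55,000) is divided into 2 shares of $27,500: Tavita and Amira each take $27,500.
Efua's share ($55,000) is divided into 2 shares of $27,500: Paloma and Rangi each take $27,500.

Rangi receives 1/8 of the estate.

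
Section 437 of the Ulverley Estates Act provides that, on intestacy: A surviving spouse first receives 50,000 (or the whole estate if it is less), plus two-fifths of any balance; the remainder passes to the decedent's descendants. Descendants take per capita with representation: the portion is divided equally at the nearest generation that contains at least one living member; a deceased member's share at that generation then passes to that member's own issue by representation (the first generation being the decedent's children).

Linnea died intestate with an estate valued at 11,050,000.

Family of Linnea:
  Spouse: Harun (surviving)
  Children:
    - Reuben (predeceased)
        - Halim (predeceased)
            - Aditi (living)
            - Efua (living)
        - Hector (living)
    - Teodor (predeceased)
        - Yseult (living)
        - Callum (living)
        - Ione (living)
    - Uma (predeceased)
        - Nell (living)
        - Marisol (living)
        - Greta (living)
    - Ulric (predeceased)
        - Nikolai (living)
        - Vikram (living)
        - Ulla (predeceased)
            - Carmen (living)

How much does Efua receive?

Harun first takes 50,000, leaving a balance of 11,000,000. Harun then takes two-fifths of the balance (4,400,000), for a total of 4,450,000. The remaining 6,600,000 passes to the descendants.
No child survives, so the initial division is made at the grandchildren's generation.
The descendants' portion (6,600,000) is divided into 11 shares of 600,000: Hector, Yseult, Callum, Ione, Nell, Marisol, Greta, Nikolai, and Vikram each take 600,000; Halim's 600,000 share passes to Halim's issue; Ulla's 600,000 share passes to Ulla's issue.
Halim's share (600,000) is divided into 2 shares of 300,000: Aditi and Efua each take 300,000.
Ulla's share (600,000) passes entirely to Carmen.

Efua receives 300,000.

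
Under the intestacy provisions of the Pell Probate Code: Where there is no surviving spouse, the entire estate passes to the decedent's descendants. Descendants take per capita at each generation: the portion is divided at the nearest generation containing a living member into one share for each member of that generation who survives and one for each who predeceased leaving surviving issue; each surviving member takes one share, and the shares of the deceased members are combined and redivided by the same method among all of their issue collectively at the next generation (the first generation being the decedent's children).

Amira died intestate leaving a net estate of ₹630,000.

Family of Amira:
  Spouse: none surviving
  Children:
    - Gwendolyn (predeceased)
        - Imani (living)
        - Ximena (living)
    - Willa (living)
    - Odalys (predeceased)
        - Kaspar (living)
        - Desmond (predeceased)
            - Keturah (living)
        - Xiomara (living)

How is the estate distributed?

Imani: ₹84,000; Ximena: ₹84,000; Willa: ₹210,000; Kaspar: ₹84,000; Keturah: ₹84,000; Xiomara: ₹84,000

The entire ₹630,000 passes to the descendants.
That amount (₹630,000) is divided at the children's generation into 3 shares of ₹210,000. Willa takes ₹210,000. The 2 shares of the deceased (Gwendolyn and Odalys) are combined into a pool of ₹420,000.
That pool (₹420,000) is divided at the grandchildren's generation into 5 shares of ₹84,000. Imani, Ximena, Kaspar, and Xiomara each take ₹84,000. The remaining share for the deceased Desmond (₹84,000) is carried to the next generation.
That pool (₹84,000) passes entirely to Keturah, the sole taker at the great-grandchildren's generation.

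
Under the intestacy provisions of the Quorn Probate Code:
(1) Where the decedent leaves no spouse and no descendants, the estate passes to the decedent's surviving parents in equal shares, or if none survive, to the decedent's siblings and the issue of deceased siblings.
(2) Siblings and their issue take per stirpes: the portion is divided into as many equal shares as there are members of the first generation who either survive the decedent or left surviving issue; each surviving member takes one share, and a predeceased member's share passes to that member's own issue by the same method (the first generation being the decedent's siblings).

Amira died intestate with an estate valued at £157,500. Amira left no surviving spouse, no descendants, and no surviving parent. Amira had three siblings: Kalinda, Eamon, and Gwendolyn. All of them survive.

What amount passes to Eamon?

The entire £157,500 passes to the siblings and their issue.
That amount (£157,500) is divided into 3 shares of £52,500: Kalinda, Eamon, and Gwendolyn each take £52,500.

Eamon receives £52,500.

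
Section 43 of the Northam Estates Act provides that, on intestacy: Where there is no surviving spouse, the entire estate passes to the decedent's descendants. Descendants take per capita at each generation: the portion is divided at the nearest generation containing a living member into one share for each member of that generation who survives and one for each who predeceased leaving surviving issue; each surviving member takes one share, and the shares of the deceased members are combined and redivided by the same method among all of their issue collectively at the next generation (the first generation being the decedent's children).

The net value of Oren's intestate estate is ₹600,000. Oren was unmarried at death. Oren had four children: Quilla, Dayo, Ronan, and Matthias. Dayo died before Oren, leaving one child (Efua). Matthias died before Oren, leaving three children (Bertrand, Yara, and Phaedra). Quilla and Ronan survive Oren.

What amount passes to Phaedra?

Phaedra receives ₹75,000.

The entire ₹600,000 passes to the descendants.
That amount (₹600,000) is divided at the children's generation into 4 shares of ₹150,000. Quilla and Ronan each take ₹150,000. The 2 shares of the deceased (Dayo and Matthias) are combined into a pool of ₹300,000.
That pool (₹300,000) is divided at the grandchildren's generation equally among Efua, Bertrand, Yara, and Phaedra: ₹75,000 each.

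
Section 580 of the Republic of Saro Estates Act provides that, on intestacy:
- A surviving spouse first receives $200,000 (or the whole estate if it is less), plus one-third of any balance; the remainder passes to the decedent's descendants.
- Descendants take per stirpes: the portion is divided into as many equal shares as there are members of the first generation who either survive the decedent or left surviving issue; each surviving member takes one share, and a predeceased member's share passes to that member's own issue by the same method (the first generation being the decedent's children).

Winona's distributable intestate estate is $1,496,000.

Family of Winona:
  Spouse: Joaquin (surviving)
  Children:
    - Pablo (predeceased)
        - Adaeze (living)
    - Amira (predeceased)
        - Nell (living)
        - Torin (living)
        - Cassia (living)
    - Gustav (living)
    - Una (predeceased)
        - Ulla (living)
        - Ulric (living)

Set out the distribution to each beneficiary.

Joaquin: $632,000; Adaeze: $216,000; Nell: $72,000; Torin: $72,000; Cassia: $72,000; Gustav: $216,000; Ulla: $108,000; Ulric: $108,000

Joaquin first takes $200,000, leaving a balance of $1,296,000. Joaquin then takes one-third of the balance ($432,000), for a total of $632,000. The remaining $864,000 passes to the descendants.
The descendants' portion ($864,000) is divided into 4 shares of $216,000: Gustav takes $216,000; Pablo's $216,000 share passes to Pablo's issue; Amira's $216,000 share passes to Amira's issue; Una's $216,000 share passes to Una's issue.
Pablo's share ($216,000) passes entirely to Adaeze.
Amira's share ($216,000) is divided into 3 shares of $72,000: Nell, Torin, and Cassia each take $72,000.
Una's share ($216,000) is divided into 2 shares of $108,000: Ulla and Ulric each take $108,000.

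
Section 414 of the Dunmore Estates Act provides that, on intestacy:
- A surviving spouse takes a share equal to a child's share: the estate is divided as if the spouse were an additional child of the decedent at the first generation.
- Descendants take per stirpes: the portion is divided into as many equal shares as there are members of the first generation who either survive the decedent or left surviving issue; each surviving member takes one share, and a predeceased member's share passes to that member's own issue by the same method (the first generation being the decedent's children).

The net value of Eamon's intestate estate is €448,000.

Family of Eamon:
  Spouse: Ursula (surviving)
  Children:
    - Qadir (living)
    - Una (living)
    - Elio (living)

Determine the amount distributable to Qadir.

Qadir receives €112,000.

The spouse counts as an additional share at the children's level, so there are 4 primary shares of €112,000. Ursula takes one such share (€112,000).
The children's combined portion (€336,000) is divided into 3 shares of €112,000: Qadir, Una, and Elio each take €112,000.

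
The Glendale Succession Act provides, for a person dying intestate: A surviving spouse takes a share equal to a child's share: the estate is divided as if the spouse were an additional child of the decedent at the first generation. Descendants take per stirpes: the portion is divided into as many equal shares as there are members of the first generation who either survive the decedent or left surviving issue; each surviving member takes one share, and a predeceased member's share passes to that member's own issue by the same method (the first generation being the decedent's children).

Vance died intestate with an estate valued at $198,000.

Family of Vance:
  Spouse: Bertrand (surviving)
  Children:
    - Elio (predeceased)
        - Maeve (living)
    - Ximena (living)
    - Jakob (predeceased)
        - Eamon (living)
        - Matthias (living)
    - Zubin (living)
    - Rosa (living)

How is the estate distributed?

The spouse counts as an additional share at the children's level, so there are 6 primary shares of $33,000. Bertrand takes one such share ($33,000).
The children's combined portion ($165,000) is divided into 5 shares of $33,000: Ximena, Zubin, and Rosa each take $33,000; Elio's $33,000 share passes to Elio's issue; Jakob's $33,000 share passes to Jakob's issue.
Elio's share ($33,000) passes entirely to Maeve.
Jakob's share ($33,000) is divided into 2 shares of $16,500: Eamon and Matthias each take $16,500.

Bertrand: $33,000; Maeve: $33,000; Ximena: $33,000; Eamon: $16,500; Matthias: $16,500; Zubin: $33,000; Rosa: $33,000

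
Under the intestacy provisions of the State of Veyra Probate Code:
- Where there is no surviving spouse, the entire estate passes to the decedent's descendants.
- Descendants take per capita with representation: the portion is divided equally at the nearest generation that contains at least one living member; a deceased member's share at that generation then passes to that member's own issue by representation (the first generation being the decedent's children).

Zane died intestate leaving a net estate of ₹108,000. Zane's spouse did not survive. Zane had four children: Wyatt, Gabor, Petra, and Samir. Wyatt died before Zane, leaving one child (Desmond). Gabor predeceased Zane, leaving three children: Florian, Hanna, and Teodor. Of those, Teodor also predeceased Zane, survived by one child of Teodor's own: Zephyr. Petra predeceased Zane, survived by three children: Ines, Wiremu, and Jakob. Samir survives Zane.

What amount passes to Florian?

The entire ₹108,000 passes to the descendants.
That amount (₹108,000) is divided into 4 shares of ₹27,000: Samir takes ₹27,000; Wyatt's ₹27,000 share passes to Wyatt's issue; Gabor's ₹27,000 share passes to Gabor's issue; Petra's ₹27,000 share passes to Petra's issue.
Wyatt's share (₹27,000) passes entirely to Desmond.
Gabor's share (₹27,000) is divided into 3 shares of ₹9,000: Florian and Hanna each take ₹9,000; Teodor's ₹9,000 share passes to Teodor's issue.
Teodor's share (₹9,000) passes entirely to Zephyr.
Petra's share (₹27,000) is divided into 3 shares of ₹9,000: Ines, Wiremu, and Jakob each take ₹9,000.

Florian receives ₹9,000.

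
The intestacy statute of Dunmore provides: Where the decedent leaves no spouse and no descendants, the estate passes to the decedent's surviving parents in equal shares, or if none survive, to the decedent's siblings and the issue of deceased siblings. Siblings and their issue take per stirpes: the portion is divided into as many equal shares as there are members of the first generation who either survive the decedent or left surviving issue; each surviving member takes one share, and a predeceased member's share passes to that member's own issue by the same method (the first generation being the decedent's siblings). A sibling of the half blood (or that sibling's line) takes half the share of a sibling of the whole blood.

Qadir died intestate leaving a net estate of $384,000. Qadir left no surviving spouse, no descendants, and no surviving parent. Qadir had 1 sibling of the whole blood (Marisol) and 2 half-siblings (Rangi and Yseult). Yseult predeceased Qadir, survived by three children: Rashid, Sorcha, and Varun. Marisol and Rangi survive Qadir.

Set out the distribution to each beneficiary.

The entire $384,000 passes to the siblings and their issue.
Counting each half-blood sibling's line as half a unit, there are 2 units in $384,000, so one unit is $192,000. Whole-blood lines (Marisol) take $192,000 each; half-blood lines (Rangi and Yseult) take $96,000 each.
Yseult's share ($96,000) is divided into 3 shares of $32,000: Rashid, Sorcha, and Varun each take $32,000.

Marisol: $192,000; Rangi: $96,000; Rashid: $32,000; Sorcha: $32,000; Varun: $32,000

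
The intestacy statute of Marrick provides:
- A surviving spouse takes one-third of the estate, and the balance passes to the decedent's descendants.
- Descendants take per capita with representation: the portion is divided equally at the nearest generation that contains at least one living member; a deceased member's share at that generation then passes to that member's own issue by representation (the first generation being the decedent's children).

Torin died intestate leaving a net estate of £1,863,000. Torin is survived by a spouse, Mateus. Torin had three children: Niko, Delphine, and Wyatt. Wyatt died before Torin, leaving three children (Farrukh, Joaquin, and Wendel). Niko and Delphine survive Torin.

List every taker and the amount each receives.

Mateus: £621,000; Niko: £414,000; Delphine: £414,000; Farrukh: £138,000; Joaquin: £138,000; Wendel: £138,000

Mateus takes one-third of £1,863,000 = £621,000. The remaining £1,242,000 passes to the descendants.
The descendants' portion (£1,242,000) is divided into 3 shares of £414,000: Niko and Delphine each take £414,000; Wyatt's £414,000 share passes to Wyatt's issue.
Wyatt's share (£414,000) is divided into 3 shares of £138,000: Farrukh, Joaquin, and Wendel each take £138,000.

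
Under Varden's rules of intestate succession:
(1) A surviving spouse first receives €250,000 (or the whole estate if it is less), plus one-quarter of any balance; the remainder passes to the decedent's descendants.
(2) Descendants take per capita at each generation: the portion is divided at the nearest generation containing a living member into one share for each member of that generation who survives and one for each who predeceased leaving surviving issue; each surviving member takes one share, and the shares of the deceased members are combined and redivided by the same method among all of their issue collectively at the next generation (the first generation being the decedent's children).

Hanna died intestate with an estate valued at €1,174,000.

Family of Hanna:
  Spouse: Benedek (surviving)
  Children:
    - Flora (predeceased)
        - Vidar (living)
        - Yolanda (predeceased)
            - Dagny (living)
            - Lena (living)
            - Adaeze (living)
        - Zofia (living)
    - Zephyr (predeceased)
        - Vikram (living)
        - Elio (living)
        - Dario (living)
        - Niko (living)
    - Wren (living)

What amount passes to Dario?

Dario receives €66,000.

Benedek first takes €250,000, leaving a balance of €924,000. Benedek then takes one-quarter of the balance (€231,000), for a total of €481,000. The remaining €693,000 passes to the descendants.
The descendants' portion (€693,000) is divided at the children's generation into 3 shares of €231,000. Wren takes €231,000. The 2 shares of the deceased (Flora and Zephyr) are combined into a pool of €462,000.
That pool (€462,000) is divided at the grandchildren's generation into 7 shares of €66,000. Vidar, Zofia, Vikram, Elio, Dario, and Niko each take €66,000. The remaining share for the deceased Yolanda (€66,000) is carried to the next generation.
That pool (€66,000) is divided at the great-grandchildren's generation equally among Dagny, Lena, and Adaeze: €22,000 each.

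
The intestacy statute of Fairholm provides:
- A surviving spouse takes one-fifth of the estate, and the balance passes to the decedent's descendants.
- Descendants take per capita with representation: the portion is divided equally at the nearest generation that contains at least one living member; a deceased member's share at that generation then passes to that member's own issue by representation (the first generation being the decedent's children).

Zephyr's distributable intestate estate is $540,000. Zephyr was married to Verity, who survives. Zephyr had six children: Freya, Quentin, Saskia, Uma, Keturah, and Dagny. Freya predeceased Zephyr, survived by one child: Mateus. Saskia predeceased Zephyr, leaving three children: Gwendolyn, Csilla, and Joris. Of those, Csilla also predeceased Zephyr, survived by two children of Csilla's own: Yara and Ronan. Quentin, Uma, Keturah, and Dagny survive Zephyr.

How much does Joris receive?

Joris receives $24,000.

Verity takes one-fifth of $540,000 = $108,000. The remaining $432,000 passes to the descendants.
The descendants' portion ($432,000) is divided into 6 shares of $72,000: Quentin, Uma, Keturah, and Dagny each take $72,000; Freya's $72,000 share passes to Freya's issue; Saskia's $72,000 share passes to Saskia's issue.
Freya's share ($72,000) passes entirely to Mateus.
Saskia's share ($72,000) is divided into 3 shares of $24,000: Gwendolyn and Joris each take $24,000; Csilla's $24,000 share passes to Csilla's issue.
Csilla's share ($24,000) is divided into 2 shares of $12,000: Yara and Ronan each take $12,000.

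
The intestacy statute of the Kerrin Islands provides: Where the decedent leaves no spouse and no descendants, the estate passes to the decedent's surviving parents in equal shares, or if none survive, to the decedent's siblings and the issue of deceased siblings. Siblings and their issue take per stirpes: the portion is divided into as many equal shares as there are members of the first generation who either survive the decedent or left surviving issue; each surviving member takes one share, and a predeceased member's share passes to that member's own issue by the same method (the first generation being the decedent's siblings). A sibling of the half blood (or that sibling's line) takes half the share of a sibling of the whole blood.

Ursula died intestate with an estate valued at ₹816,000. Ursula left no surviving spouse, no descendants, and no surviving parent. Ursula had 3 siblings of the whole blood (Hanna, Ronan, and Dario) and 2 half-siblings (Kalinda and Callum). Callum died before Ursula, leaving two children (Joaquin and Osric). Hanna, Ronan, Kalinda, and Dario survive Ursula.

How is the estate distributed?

Hanna: ₹204,000; Ronan: ₹204,000; Kalinda: ₹102,000; Joaquin: ₹51,000; Osric: ₹51,000; Dario: ₹204,000

The entire ₹816,000 passes to the siblings and their issue.
Counting each half-blood sibling's line as half a unit, there are 4 units in ₹816,000, so one unit is ₹204,000. Whole-blood lines (Hanna, Ronan, and Dario) take ₹204,000 each; half-blood lines (Kalinda and Callum) take ₹102,000 each.
Callum's share (₹102,000) is divided into 2 shares of ₹51,000: Joaquin and Osric each take ₹51,000.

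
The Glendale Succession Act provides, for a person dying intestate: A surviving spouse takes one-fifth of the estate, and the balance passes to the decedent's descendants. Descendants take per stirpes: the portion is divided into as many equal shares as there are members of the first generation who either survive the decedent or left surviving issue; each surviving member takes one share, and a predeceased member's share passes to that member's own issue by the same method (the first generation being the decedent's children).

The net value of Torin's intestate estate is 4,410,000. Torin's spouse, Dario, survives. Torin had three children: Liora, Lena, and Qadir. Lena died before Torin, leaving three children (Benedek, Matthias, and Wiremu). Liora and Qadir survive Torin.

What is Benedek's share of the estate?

Dario takes one-fifth of 4,410,000 = 882,000. The remaining 3,528,000 passes to the descendants.
The descendants' portion (3,528,000) is divided into 3 shares of 1,176,000: Liora and Qadir each take 1,176,000; Lena's 1,176,000 share passes to Lena's issue.
Lena's share (1,176,000) is divided into 3 shares of 392,000: Benedek, Matthias, and Wiremu each take 392,000.

Benedek receives 392,000.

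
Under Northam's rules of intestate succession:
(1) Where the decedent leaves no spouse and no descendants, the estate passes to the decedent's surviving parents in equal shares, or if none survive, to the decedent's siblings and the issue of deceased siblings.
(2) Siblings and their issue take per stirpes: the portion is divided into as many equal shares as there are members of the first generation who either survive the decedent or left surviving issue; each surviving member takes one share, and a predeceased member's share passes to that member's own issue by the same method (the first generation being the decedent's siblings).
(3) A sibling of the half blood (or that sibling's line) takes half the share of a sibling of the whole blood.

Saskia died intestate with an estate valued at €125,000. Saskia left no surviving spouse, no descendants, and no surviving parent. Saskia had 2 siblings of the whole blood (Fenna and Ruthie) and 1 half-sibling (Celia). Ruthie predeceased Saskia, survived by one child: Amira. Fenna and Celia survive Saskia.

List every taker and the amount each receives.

Fenna: €50,000; Amira: €50,000; Celia: €25,000

The entire €125,000 passes to the siblings and their issue.
Counting each half-blood sibling's line as half a unit, there are 5/2 units in €125,000, so one unit is €50,000. Whole-blood lines (Fenna and Ruthie) take €50,000 each; half-blood lines (Celia) take €25,000 each.
Ruthie's share (€50,000) passes entirely to Amira.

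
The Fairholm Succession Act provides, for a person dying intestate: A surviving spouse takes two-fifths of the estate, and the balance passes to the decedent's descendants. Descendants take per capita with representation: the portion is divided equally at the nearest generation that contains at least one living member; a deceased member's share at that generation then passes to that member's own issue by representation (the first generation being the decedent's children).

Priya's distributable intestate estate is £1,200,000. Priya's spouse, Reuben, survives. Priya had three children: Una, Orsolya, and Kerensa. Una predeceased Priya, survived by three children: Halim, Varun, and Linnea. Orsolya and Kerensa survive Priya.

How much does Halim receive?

Halim receives £80,000.

Reuben takes two-fifths of £1,200,000 = £480,000. The remaining £720,000 passes to the descendants.
The descendants' portion (£720,000) is divided into 3 shares of £240,000: Orsolya and Kerensa each take £240,000; Una's £240,000 share passes to Una's issue.
Una's share (£240,000) is divided into 3 shares of £80,000: Halim, Varun, and Linnea each take £80,000.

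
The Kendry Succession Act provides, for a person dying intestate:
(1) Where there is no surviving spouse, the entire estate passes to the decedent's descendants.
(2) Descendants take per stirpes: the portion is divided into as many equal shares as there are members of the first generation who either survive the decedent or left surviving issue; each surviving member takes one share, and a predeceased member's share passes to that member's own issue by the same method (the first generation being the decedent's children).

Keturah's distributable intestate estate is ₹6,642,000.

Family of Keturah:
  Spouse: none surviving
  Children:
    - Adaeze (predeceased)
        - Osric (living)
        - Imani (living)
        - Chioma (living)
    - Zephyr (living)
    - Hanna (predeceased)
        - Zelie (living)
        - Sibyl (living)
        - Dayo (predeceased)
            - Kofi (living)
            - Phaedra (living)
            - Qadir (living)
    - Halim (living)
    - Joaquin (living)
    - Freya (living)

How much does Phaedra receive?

The entire ₹6,642,000 passes to the descendants.
That amount (₹6,642,000) is divided into 6 shares of ₹1,107,000: Zephyr, Halim, Joaquin, and Freya each take ₹1,107,000; Adaeze's ₹1,107,000 share passes to Adaeze's issue; Hanna's ₹1,107,000 share passes to Hanna's issue.
Adaeze's share (₹1,107,000) is divided into 3 shares of ₹369,000: Osric, Imani, and Chioma each take ₹369,000.
Hanna's share (₹1,107,000) is divided into 3 shares of ₹369,000: Zelie and Sibyl each take ₹369,000; Dayo's ₹369,000 share passes to Dayo's issue.
Dayo's share (₹369,000) is divided into 3 shares of ₹123,000: Kofi, Phaedra, and Qadir each take ₹123,000.

Phaedra receives ₹123,000.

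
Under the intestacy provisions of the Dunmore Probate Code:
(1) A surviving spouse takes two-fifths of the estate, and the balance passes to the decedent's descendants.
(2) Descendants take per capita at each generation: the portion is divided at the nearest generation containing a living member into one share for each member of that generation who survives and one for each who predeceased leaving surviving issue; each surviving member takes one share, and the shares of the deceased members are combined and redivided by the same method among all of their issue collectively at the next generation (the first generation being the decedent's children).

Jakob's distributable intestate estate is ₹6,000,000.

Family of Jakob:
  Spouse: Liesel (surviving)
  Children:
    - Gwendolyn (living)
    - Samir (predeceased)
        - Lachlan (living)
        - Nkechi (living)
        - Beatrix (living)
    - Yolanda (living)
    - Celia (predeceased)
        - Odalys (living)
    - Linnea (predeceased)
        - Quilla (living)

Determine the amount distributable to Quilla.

Liesel takes two-fifths of ₹6,000,000 = ₹2,400,000. The remaining ₹3,600,000 passes to the descendants.
The descendants' portion (₹3,600,000) is divided at the children's generation into 5 shares of ₹720,000. Gwendolyn and Yolanda each take ₹720,000. The 3 shares of the deceased (Samir, Celia, and Linnea) are combined into a pool of ₹2,160,000.
That pool (₹2,160,000) is divided at the grandchildren's generation equally among Lachlan, Nkechi, Beatrix, Odalys, and Quilla: ₹432,000 each.

Quilla receives ₹432,000.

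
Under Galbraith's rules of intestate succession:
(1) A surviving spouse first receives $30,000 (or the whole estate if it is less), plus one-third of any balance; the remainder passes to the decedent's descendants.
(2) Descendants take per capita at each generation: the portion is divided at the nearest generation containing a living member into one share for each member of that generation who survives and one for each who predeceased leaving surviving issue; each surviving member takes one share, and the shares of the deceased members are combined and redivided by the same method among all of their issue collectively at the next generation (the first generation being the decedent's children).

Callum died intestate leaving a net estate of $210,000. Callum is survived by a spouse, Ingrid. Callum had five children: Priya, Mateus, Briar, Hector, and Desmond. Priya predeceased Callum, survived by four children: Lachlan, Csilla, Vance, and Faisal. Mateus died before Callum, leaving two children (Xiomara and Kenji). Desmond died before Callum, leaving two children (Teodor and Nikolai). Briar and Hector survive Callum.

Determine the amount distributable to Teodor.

Teodor receives $9,000.

Ingrid first takes $30,000, leaving a balance of $180,000. Ingrid then takes one-third of the balance ($60,000), for a total of $90,000. The remaining $120,000 passes to the descendants.
The descendants' portion ($120,000) is divided at the children's generation into 5 shares of $24,000. Briar and Hector each take $24,000. The 3 shares of the deceased (Priya, Mateus, and Desmond) are combined into a pool of $72,000.
That pool ($72,000) is divided at the grandchildren's generation equally among Lachlan, Csilla, Vance, Faisal, Xiomara, Kenji, Teodor, and Nikolai: $9,000 each.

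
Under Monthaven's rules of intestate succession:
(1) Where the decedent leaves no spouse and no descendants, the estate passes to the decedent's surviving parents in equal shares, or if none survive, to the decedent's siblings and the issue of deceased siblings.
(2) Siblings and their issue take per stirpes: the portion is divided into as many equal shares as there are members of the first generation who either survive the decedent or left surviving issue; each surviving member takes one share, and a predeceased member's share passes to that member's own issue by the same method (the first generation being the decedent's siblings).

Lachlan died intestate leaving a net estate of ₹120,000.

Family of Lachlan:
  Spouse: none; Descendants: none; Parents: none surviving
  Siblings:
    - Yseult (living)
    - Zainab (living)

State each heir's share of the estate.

Yseult: ₹60,000; Zainab: ₹60,000

The entire ₹120,000 passes to the siblings and their issue.
That amount (₹120,000) is divided into 2 shares of ₹60,000: Yseult and Zainab each take ₹60,000.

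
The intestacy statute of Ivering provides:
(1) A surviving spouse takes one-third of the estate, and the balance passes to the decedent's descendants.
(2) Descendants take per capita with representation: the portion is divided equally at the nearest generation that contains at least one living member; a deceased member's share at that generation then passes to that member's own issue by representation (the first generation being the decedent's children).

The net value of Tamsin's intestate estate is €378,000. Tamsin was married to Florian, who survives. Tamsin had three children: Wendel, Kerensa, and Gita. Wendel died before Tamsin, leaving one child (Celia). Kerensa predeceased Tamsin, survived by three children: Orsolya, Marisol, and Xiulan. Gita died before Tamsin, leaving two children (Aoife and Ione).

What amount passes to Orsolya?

Orsolya receives €42,000.

Florian takes one-third of €378,000 = €126,000. The remaining €252,000 passes to the descendants.
No child survives, so the initial division is made at the grandchildren's generation.
The descendants' portion (€252,000) is divided into 6 shares of €42,000: Celia, Orsolya, Marisol, Xiulan, Aoife, and Ione each take €42,000.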